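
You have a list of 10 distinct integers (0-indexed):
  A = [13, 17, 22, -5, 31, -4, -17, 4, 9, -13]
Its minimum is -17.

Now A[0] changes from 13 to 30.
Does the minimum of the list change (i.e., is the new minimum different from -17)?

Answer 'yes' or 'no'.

Old min = -17
Change: A[0] 13 -> 30
Changed element was NOT the min; min changes only if 30 < -17.
New min = -17; changed? no

Answer: no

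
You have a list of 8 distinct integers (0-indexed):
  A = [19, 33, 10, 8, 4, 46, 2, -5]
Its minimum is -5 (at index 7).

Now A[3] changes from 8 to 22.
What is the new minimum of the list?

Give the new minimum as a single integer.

Old min = -5 (at index 7)
Change: A[3] 8 -> 22
Changed element was NOT the old min.
  New min = min(old_min, new_val) = min(-5, 22) = -5

Answer: -5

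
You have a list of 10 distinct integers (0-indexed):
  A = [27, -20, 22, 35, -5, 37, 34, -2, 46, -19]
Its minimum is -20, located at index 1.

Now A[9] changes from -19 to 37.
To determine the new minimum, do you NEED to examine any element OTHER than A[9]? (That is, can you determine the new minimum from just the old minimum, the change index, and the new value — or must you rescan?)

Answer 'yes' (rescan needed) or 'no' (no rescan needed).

Old min = -20 at index 1
Change at index 9: -19 -> 37
Index 9 was NOT the min. New min = min(-20, 37). No rescan of other elements needed.
Needs rescan: no

Answer: no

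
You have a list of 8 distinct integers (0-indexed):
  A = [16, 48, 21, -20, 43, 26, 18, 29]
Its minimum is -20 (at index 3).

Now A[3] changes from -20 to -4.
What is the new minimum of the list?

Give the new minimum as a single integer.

Answer: -4

Derivation:
Old min = -20 (at index 3)
Change: A[3] -20 -> -4
Changed element WAS the min. Need to check: is -4 still <= all others?
  Min of remaining elements: 16
  New min = min(-4, 16) = -4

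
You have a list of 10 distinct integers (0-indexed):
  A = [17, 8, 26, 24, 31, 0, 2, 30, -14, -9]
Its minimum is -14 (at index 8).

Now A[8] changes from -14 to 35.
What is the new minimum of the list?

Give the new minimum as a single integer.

Old min = -14 (at index 8)
Change: A[8] -14 -> 35
Changed element WAS the min. Need to check: is 35 still <= all others?
  Min of remaining elements: -9
  New min = min(35, -9) = -9

Answer: -9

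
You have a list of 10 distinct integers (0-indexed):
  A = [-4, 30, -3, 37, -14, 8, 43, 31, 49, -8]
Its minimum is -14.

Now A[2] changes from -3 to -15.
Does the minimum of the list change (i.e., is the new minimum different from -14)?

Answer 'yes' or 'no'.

Old min = -14
Change: A[2] -3 -> -15
Changed element was NOT the min; min changes only if -15 < -14.
New min = -15; changed? yes

Answer: yes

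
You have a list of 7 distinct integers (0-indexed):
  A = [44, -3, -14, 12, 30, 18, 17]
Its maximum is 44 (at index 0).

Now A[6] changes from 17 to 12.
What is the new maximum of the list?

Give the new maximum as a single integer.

Old max = 44 (at index 0)
Change: A[6] 17 -> 12
Changed element was NOT the old max.
  New max = max(old_max, new_val) = max(44, 12) = 44

Answer: 44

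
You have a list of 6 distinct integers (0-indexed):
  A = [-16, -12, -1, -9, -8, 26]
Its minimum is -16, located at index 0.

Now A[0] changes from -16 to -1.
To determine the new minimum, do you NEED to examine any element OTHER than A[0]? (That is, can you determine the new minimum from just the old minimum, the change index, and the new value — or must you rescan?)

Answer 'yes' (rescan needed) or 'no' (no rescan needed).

Old min = -16 at index 0
Change at index 0: -16 -> -1
Index 0 WAS the min and new value -1 > old min -16. Must rescan other elements to find the new min.
Needs rescan: yes

Answer: yes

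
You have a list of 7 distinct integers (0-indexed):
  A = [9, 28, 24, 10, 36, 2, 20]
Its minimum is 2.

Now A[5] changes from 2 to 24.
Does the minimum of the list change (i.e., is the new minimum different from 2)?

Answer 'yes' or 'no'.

Old min = 2
Change: A[5] 2 -> 24
Changed element was the min; new min must be rechecked.
New min = 9; changed? yes

Answer: yes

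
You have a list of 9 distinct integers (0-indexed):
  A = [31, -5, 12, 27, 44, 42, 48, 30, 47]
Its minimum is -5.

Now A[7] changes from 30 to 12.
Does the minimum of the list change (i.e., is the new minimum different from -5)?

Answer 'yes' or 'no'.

Old min = -5
Change: A[7] 30 -> 12
Changed element was NOT the min; min changes only if 12 < -5.
New min = -5; changed? no

Answer: no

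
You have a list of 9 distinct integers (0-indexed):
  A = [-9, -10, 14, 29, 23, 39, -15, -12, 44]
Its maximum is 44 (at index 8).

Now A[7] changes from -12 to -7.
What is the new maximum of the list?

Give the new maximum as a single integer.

Answer: 44

Derivation:
Old max = 44 (at index 8)
Change: A[7] -12 -> -7
Changed element was NOT the old max.
  New max = max(old_max, new_val) = max(44, -7) = 44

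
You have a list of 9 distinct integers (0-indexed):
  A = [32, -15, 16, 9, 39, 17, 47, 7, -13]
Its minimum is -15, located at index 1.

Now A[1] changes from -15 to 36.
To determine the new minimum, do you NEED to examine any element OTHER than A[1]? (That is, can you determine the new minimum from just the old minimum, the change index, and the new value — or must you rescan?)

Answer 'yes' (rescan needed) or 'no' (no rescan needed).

Answer: yes

Derivation:
Old min = -15 at index 1
Change at index 1: -15 -> 36
Index 1 WAS the min and new value 36 > old min -15. Must rescan other elements to find the new min.
Needs rescan: yes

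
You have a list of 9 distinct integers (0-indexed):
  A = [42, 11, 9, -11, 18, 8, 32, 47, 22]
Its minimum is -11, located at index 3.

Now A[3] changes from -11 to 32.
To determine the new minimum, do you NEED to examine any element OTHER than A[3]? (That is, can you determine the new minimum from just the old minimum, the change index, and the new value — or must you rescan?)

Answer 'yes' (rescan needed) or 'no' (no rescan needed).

Old min = -11 at index 3
Change at index 3: -11 -> 32
Index 3 WAS the min and new value 32 > old min -11. Must rescan other elements to find the new min.
Needs rescan: yes

Answer: yes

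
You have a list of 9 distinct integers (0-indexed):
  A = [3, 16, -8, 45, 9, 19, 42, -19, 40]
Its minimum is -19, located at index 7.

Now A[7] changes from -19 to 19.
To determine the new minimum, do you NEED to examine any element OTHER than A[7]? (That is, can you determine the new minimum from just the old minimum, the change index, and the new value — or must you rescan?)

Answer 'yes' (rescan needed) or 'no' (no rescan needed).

Old min = -19 at index 7
Change at index 7: -19 -> 19
Index 7 WAS the min and new value 19 > old min -19. Must rescan other elements to find the new min.
Needs rescan: yes

Answer: yes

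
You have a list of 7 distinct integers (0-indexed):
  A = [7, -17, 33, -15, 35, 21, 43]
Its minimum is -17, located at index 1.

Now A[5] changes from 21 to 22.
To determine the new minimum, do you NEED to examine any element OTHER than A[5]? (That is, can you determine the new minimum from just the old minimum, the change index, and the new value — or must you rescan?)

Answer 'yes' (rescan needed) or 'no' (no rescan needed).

Answer: no

Derivation:
Old min = -17 at index 1
Change at index 5: 21 -> 22
Index 5 was NOT the min. New min = min(-17, 22). No rescan of other elements needed.
Needs rescan: no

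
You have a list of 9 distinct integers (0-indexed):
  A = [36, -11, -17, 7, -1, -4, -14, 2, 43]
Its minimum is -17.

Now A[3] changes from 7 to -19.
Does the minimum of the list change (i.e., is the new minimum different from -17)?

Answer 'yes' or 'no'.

Answer: yes

Derivation:
Old min = -17
Change: A[3] 7 -> -19
Changed element was NOT the min; min changes only if -19 < -17.
New min = -19; changed? yes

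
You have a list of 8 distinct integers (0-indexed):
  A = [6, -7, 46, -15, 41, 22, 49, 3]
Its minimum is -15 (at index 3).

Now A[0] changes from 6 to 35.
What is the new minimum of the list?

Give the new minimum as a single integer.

Answer: -15

Derivation:
Old min = -15 (at index 3)
Change: A[0] 6 -> 35
Changed element was NOT the old min.
  New min = min(old_min, new_val) = min(-15, 35) = -15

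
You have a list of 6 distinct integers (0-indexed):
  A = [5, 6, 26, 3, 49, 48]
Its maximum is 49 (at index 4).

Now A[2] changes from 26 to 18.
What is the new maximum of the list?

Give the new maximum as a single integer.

Answer: 49

Derivation:
Old max = 49 (at index 4)
Change: A[2] 26 -> 18
Changed element was NOT the old max.
  New max = max(old_max, new_val) = max(49, 18) = 49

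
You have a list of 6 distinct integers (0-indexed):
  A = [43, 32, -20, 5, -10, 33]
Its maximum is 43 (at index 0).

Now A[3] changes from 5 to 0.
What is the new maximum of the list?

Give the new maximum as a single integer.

Answer: 43

Derivation:
Old max = 43 (at index 0)
Change: A[3] 5 -> 0
Changed element was NOT the old max.
  New max = max(old_max, new_val) = max(43, 0) = 43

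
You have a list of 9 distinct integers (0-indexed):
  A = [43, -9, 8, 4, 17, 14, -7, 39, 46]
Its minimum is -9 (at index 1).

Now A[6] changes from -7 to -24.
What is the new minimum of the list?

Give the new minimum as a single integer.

Answer: -24

Derivation:
Old min = -9 (at index 1)
Change: A[6] -7 -> -24
Changed element was NOT the old min.
  New min = min(old_min, new_val) = min(-9, -24) = -24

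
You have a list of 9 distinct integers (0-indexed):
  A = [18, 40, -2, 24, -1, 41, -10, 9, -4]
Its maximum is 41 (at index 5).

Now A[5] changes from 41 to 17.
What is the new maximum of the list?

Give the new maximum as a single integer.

Old max = 41 (at index 5)
Change: A[5] 41 -> 17
Changed element WAS the max -> may need rescan.
  Max of remaining elements: 40
  New max = max(17, 40) = 40

Answer: 40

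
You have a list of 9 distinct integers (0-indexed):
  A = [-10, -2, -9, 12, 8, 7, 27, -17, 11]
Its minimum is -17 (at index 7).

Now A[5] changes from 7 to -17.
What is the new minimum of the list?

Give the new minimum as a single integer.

Old min = -17 (at index 7)
Change: A[5] 7 -> -17
Changed element was NOT the old min.
  New min = min(old_min, new_val) = min(-17, -17) = -17

Answer: -17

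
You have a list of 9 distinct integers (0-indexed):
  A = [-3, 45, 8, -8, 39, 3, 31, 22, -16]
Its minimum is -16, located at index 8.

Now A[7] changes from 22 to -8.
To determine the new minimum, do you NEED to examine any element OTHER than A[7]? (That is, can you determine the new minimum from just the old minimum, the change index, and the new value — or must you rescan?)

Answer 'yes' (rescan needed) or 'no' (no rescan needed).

Answer: no

Derivation:
Old min = -16 at index 8
Change at index 7: 22 -> -8
Index 7 was NOT the min. New min = min(-16, -8). No rescan of other elements needed.
Needs rescan: no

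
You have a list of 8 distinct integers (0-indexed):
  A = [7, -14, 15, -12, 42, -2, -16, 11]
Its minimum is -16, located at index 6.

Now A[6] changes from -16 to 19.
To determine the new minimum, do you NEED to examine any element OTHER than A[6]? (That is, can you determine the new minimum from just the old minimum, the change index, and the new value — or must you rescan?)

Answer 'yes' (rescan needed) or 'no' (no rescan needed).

Answer: yes

Derivation:
Old min = -16 at index 6
Change at index 6: -16 -> 19
Index 6 WAS the min and new value 19 > old min -16. Must rescan other elements to find the new min.
Needs rescan: yes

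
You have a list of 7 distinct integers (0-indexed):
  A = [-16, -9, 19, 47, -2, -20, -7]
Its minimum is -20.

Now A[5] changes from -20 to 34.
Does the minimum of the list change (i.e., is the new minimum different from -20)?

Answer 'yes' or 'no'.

Answer: yes

Derivation:
Old min = -20
Change: A[5] -20 -> 34
Changed element was the min; new min must be rechecked.
New min = -16; changed? yes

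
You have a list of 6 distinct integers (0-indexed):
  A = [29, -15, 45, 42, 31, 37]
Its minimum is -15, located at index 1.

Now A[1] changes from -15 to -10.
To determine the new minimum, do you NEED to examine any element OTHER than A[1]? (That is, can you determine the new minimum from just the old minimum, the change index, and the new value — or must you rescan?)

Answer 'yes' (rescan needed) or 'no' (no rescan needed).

Answer: yes

Derivation:
Old min = -15 at index 1
Change at index 1: -15 -> -10
Index 1 WAS the min and new value -10 > old min -15. Must rescan other elements to find the new min.
Needs rescan: yes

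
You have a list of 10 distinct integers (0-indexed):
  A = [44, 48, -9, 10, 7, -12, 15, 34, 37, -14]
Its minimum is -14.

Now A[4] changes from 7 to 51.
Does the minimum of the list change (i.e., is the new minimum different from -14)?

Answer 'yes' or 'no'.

Old min = -14
Change: A[4] 7 -> 51
Changed element was NOT the min; min changes only if 51 < -14.
New min = -14; changed? no

Answer: no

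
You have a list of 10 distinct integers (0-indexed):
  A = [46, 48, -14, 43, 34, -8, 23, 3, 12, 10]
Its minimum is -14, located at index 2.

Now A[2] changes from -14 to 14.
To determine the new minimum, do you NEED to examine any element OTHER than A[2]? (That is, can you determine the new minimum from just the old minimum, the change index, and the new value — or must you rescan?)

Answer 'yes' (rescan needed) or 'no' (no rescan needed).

Answer: yes

Derivation:
Old min = -14 at index 2
Change at index 2: -14 -> 14
Index 2 WAS the min and new value 14 > old min -14. Must rescan other elements to find the new min.
Needs rescan: yes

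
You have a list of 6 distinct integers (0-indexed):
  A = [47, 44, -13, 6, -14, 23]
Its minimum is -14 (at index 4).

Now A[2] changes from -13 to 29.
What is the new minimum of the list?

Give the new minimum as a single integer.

Old min = -14 (at index 4)
Change: A[2] -13 -> 29
Changed element was NOT the old min.
  New min = min(old_min, new_val) = min(-14, 29) = -14

Answer: -14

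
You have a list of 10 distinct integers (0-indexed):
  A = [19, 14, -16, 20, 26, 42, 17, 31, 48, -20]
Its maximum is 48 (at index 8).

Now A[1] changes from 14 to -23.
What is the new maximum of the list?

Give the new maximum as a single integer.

Old max = 48 (at index 8)
Change: A[1] 14 -> -23
Changed element was NOT the old max.
  New max = max(old_max, new_val) = max(48, -23) = 48

Answer: 48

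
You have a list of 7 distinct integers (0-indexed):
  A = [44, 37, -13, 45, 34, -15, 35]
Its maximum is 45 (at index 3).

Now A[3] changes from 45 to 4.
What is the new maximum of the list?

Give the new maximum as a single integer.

Old max = 45 (at index 3)
Change: A[3] 45 -> 4
Changed element WAS the max -> may need rescan.
  Max of remaining elements: 44
  New max = max(4, 44) = 44

Answer: 44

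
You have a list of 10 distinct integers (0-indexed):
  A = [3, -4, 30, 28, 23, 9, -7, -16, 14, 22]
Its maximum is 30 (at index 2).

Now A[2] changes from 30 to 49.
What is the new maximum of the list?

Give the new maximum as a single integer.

Old max = 30 (at index 2)
Change: A[2] 30 -> 49
Changed element WAS the max -> may need rescan.
  Max of remaining elements: 28
  New max = max(49, 28) = 49

Answer: 49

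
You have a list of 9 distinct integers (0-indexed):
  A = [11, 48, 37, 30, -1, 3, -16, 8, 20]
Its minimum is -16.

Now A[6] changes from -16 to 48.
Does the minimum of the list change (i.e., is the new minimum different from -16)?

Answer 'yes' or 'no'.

Answer: yes

Derivation:
Old min = -16
Change: A[6] -16 -> 48
Changed element was the min; new min must be rechecked.
New min = -1; changed? yes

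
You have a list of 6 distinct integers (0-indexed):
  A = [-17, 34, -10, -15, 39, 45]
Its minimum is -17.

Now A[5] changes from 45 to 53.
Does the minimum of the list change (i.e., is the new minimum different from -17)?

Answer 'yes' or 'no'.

Answer: no

Derivation:
Old min = -17
Change: A[5] 45 -> 53
Changed element was NOT the min; min changes only if 53 < -17.
New min = -17; changed? no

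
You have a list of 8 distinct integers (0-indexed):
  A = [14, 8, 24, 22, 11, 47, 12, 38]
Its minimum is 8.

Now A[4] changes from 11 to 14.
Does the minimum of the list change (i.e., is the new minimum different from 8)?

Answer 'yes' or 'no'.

Old min = 8
Change: A[4] 11 -> 14
Changed element was NOT the min; min changes only if 14 < 8.
New min = 8; changed? no

Answer: no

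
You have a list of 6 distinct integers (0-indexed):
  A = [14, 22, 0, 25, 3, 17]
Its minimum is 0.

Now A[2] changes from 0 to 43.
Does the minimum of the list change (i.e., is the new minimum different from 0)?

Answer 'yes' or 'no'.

Answer: yes

Derivation:
Old min = 0
Change: A[2] 0 -> 43
Changed element was the min; new min must be rechecked.
New min = 3; changed? yes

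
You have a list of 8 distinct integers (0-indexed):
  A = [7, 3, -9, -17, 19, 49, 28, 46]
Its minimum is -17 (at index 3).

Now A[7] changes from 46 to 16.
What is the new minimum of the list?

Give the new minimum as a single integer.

Old min = -17 (at index 3)
Change: A[7] 46 -> 16
Changed element was NOT the old min.
  New min = min(old_min, new_val) = min(-17, 16) = -17

Answer: -17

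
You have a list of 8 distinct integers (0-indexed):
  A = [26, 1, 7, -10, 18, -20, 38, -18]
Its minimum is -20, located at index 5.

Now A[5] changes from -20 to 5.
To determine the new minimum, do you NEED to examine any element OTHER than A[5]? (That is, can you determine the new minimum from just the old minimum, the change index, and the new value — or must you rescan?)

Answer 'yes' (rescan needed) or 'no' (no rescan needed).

Old min = -20 at index 5
Change at index 5: -20 -> 5
Index 5 WAS the min and new value 5 > old min -20. Must rescan other elements to find the new min.
Needs rescan: yes

Answer: yes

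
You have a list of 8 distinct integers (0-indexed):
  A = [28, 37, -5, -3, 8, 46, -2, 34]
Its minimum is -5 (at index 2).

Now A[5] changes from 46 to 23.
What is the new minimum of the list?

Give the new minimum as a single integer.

Answer: -5

Derivation:
Old min = -5 (at index 2)
Change: A[5] 46 -> 23
Changed element was NOT the old min.
  New min = min(old_min, new_val) = min(-5, 23) = -5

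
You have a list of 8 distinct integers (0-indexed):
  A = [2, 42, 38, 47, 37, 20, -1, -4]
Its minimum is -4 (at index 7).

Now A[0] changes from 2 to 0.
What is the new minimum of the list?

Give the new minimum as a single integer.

Answer: -4

Derivation:
Old min = -4 (at index 7)
Change: A[0] 2 -> 0
Changed element was NOT the old min.
  New min = min(old_min, new_val) = min(-4, 0) = -4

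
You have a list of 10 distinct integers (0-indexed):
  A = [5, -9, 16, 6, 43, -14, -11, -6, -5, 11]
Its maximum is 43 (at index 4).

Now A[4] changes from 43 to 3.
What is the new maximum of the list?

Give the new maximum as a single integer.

Answer: 16

Derivation:
Old max = 43 (at index 4)
Change: A[4] 43 -> 3
Changed element WAS the max -> may need rescan.
  Max of remaining elements: 16
  New max = max(3, 16) = 16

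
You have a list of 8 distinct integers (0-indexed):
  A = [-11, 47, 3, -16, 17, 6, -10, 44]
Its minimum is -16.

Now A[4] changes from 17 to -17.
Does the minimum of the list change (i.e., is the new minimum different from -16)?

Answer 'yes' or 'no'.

Old min = -16
Change: A[4] 17 -> -17
Changed element was NOT the min; min changes only if -17 < -16.
New min = -17; changed? yes

Answer: yes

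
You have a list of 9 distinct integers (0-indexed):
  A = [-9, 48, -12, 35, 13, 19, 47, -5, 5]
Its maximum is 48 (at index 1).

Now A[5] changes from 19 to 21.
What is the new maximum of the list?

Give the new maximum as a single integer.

Old max = 48 (at index 1)
Change: A[5] 19 -> 21
Changed element was NOT the old max.
  New max = max(old_max, new_val) = max(48, 21) = 48

Answer: 48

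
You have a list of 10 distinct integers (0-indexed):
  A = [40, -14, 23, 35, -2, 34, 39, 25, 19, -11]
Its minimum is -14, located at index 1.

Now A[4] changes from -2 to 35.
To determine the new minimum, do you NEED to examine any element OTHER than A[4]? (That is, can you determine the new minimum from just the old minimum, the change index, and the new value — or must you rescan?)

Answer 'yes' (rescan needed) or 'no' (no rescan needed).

Old min = -14 at index 1
Change at index 4: -2 -> 35
Index 4 was NOT the min. New min = min(-14, 35). No rescan of other elements needed.
Needs rescan: no

Answer: no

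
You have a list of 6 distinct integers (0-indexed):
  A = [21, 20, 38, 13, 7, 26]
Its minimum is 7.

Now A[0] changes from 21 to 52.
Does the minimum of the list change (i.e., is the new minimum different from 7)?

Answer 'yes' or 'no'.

Old min = 7
Change: A[0] 21 -> 52
Changed element was NOT the min; min changes only if 52 < 7.
New min = 7; changed? no

Answer: no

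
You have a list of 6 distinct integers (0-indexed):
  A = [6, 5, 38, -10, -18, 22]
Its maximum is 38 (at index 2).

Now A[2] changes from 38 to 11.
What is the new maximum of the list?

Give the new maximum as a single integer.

Old max = 38 (at index 2)
Change: A[2] 38 -> 11
Changed element WAS the max -> may need rescan.
  Max of remaining elements: 22
  New max = max(11, 22) = 22

Answer: 22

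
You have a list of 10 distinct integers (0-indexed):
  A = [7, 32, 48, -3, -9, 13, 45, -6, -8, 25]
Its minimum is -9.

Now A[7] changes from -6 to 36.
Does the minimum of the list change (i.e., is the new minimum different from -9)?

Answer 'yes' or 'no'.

Answer: no

Derivation:
Old min = -9
Change: A[7] -6 -> 36
Changed element was NOT the min; min changes only if 36 < -9.
New min = -9; changed? no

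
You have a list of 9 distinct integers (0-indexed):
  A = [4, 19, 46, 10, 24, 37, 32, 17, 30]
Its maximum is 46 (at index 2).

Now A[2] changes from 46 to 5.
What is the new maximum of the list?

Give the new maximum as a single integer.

Answer: 37

Derivation:
Old max = 46 (at index 2)
Change: A[2] 46 -> 5
Changed element WAS the max -> may need rescan.
  Max of remaining elements: 37
  New max = max(5, 37) = 37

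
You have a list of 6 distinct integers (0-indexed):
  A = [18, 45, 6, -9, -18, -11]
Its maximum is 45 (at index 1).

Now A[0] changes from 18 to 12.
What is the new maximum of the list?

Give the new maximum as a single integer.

Old max = 45 (at index 1)
Change: A[0] 18 -> 12
Changed element was NOT the old max.
  New max = max(old_max, new_val) = max(45, 12) = 45

Answer: 45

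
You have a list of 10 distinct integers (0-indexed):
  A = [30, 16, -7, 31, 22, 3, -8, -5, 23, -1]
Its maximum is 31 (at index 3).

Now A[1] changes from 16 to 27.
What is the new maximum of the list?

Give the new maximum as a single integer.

Answer: 31

Derivation:
Old max = 31 (at index 3)
Change: A[1] 16 -> 27
Changed element was NOT the old max.
  New max = max(old_max, new_val) = max(31, 27) = 31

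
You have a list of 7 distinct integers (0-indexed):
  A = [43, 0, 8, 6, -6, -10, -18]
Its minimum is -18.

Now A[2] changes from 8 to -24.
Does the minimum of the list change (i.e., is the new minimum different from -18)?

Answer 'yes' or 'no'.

Answer: yes

Derivation:
Old min = -18
Change: A[2] 8 -> -24
Changed element was NOT the min; min changes only if -24 < -18.
New min = -24; changed? yes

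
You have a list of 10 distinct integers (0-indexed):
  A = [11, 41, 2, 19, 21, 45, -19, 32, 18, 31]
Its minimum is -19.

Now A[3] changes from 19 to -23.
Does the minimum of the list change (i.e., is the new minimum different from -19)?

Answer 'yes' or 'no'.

Answer: yes

Derivation:
Old min = -19
Change: A[3] 19 -> -23
Changed element was NOT the min; min changes only if -23 < -19.
New min = -23; changed? yes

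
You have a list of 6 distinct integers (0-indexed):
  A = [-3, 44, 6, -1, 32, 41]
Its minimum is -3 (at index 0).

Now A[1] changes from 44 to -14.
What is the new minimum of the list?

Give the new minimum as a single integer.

Old min = -3 (at index 0)
Change: A[1] 44 -> -14
Changed element was NOT the old min.
  New min = min(old_min, new_val) = min(-3, -14) = -14

Answer: -14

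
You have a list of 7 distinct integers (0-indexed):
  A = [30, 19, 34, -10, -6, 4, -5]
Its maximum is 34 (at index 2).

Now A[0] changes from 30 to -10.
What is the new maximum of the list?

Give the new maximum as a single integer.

Answer: 34

Derivation:
Old max = 34 (at index 2)
Change: A[0] 30 -> -10
Changed element was NOT the old max.
  New max = max(old_max, new_val) = max(34, -10) = 34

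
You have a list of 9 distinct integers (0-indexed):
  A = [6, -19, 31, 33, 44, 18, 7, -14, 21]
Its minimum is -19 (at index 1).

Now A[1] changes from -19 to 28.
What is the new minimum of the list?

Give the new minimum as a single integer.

Answer: -14

Derivation:
Old min = -19 (at index 1)
Change: A[1] -19 -> 28
Changed element WAS the min. Need to check: is 28 still <= all others?
  Min of remaining elements: -14
  New min = min(28, -14) = -14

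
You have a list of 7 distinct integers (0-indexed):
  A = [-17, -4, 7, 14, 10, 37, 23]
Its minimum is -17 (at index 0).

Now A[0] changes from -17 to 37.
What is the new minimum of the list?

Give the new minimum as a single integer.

Old min = -17 (at index 0)
Change: A[0] -17 -> 37
Changed element WAS the min. Need to check: is 37 still <= all others?
  Min of remaining elements: -4
  New min = min(37, -4) = -4

Answer: -4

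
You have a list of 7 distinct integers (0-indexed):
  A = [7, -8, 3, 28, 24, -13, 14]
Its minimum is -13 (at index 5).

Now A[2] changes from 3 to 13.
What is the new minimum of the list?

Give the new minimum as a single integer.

Old min = -13 (at index 5)
Change: A[2] 3 -> 13
Changed element was NOT the old min.
  New min = min(old_min, new_val) = min(-13, 13) = -13

Answer: -13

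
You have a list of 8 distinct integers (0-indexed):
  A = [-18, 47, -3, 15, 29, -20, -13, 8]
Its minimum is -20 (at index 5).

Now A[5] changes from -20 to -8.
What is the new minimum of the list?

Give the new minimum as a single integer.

Answer: -18

Derivation:
Old min = -20 (at index 5)
Change: A[5] -20 -> -8
Changed element WAS the min. Need to check: is -8 still <= all others?
  Min of remaining elements: -18
  New min = min(-8, -18) = -18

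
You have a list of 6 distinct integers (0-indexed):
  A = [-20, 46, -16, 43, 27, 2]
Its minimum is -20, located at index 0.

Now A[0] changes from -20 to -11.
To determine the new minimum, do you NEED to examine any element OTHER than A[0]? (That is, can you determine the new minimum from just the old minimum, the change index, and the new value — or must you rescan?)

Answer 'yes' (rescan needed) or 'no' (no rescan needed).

Old min = -20 at index 0
Change at index 0: -20 -> -11
Index 0 WAS the min and new value -11 > old min -20. Must rescan other elements to find the new min.
Needs rescan: yes

Answer: yes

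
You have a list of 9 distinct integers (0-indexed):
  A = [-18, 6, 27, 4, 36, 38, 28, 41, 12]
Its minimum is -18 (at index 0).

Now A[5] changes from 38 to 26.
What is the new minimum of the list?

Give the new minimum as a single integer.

Answer: -18

Derivation:
Old min = -18 (at index 0)
Change: A[5] 38 -> 26
Changed element was NOT the old min.
  New min = min(old_min, new_val) = min(-18, 26) = -18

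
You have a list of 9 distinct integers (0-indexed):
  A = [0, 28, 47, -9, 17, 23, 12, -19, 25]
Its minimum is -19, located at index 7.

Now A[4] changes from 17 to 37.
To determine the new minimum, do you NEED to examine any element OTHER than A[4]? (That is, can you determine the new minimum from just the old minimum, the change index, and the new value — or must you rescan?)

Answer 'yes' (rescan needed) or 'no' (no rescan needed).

Answer: no

Derivation:
Old min = -19 at index 7
Change at index 4: 17 -> 37
Index 4 was NOT the min. New min = min(-19, 37). No rescan of other elements needed.
Needs rescan: no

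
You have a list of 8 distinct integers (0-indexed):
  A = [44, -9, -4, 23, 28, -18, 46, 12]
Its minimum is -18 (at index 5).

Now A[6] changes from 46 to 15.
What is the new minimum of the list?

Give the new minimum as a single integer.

Old min = -18 (at index 5)
Change: A[6] 46 -> 15
Changed element was NOT the old min.
  New min = min(old_min, new_val) = min(-18, 15) = -18

Answer: -18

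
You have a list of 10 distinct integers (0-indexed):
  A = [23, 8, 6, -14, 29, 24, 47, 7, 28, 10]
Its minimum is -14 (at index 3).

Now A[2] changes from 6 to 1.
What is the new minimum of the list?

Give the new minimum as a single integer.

Old min = -14 (at index 3)
Change: A[2] 6 -> 1
Changed element was NOT the old min.
  New min = min(old_min, new_val) = min(-14, 1) = -14

Answer: -14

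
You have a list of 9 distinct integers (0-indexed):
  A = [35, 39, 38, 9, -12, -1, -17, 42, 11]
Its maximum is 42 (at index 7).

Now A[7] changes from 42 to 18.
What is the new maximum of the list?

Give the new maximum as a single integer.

Old max = 42 (at index 7)
Change: A[7] 42 -> 18
Changed element WAS the max -> may need rescan.
  Max of remaining elements: 39
  New max = max(18, 39) = 39

Answer: 39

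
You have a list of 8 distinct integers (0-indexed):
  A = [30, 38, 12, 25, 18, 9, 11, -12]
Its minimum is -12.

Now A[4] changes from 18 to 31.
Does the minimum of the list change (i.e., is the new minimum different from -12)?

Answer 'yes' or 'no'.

Answer: no

Derivation:
Old min = -12
Change: A[4] 18 -> 31
Changed element was NOT the min; min changes only if 31 < -12.
New min = -12; changed? no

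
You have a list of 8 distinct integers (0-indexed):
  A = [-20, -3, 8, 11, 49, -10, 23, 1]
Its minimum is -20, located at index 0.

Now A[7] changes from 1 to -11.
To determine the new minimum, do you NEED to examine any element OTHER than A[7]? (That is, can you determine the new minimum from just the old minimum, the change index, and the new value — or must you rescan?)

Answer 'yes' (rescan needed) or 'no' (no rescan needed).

Answer: no

Derivation:
Old min = -20 at index 0
Change at index 7: 1 -> -11
Index 7 was NOT the min. New min = min(-20, -11). No rescan of other elements needed.
Needs rescan: no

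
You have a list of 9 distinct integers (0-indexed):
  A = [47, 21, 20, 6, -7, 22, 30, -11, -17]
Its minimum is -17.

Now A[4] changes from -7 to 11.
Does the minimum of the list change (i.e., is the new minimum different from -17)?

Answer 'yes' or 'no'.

Answer: no

Derivation:
Old min = -17
Change: A[4] -7 -> 11
Changed element was NOT the min; min changes only if 11 < -17.
New min = -17; changed? no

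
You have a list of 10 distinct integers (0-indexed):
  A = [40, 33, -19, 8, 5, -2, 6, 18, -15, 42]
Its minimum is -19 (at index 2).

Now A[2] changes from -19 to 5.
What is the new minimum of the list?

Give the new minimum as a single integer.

Answer: -15

Derivation:
Old min = -19 (at index 2)
Change: A[2] -19 -> 5
Changed element WAS the min. Need to check: is 5 still <= all others?
  Min of remaining elements: -15
  New min = min(5, -15) = -15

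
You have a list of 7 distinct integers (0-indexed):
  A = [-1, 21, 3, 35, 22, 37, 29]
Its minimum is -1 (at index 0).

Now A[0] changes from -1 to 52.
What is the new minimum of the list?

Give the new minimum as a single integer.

Old min = -1 (at index 0)
Change: A[0] -1 -> 52
Changed element WAS the min. Need to check: is 52 still <= all others?
  Min of remaining elements: 3
  New min = min(52, 3) = 3

Answer: 3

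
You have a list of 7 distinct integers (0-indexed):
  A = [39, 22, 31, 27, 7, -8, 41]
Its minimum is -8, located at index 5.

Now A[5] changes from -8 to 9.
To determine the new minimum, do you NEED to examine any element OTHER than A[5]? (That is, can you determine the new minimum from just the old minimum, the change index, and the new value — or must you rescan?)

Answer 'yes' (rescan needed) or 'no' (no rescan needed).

Old min = -8 at index 5
Change at index 5: -8 -> 9
Index 5 WAS the min and new value 9 > old min -8. Must rescan other elements to find the new min.
Needs rescan: yes

Answer: yes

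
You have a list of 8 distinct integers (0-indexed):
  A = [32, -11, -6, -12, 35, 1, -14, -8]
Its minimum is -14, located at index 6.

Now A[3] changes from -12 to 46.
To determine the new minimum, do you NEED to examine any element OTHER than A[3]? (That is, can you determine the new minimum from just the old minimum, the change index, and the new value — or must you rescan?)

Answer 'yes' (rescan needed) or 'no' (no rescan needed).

Old min = -14 at index 6
Change at index 3: -12 -> 46
Index 3 was NOT the min. New min = min(-14, 46). No rescan of other elements needed.
Needs rescan: no

Answer: no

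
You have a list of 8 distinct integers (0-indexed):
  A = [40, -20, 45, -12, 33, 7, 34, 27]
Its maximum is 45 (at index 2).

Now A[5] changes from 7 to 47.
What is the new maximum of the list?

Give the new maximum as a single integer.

Answer: 47

Derivation:
Old max = 45 (at index 2)
Change: A[5] 7 -> 47
Changed element was NOT the old max.
  New max = max(old_max, new_val) = max(45, 47) = 47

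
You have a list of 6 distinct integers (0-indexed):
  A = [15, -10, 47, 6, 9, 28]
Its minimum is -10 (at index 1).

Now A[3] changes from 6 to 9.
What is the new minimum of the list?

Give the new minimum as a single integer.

Answer: -10

Derivation:
Old min = -10 (at index 1)
Change: A[3] 6 -> 9
Changed element was NOT the old min.
  New min = min(old_min, new_val) = min(-10, 9) = -10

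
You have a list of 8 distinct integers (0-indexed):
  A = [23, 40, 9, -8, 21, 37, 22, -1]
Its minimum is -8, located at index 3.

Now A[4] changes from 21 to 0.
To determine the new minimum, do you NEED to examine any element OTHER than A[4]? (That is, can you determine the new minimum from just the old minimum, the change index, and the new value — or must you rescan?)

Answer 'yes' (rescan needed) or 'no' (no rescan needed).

Answer: no

Derivation:
Old min = -8 at index 3
Change at index 4: 21 -> 0
Index 4 was NOT the min. New min = min(-8, 0). No rescan of other elements needed.
Needs rescan: no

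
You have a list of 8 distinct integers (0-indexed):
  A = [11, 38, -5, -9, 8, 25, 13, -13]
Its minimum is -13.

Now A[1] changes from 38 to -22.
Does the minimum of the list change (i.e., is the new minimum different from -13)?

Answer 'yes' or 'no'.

Answer: yes

Derivation:
Old min = -13
Change: A[1] 38 -> -22
Changed element was NOT the min; min changes only if -22 < -13.
New min = -22; changed? yes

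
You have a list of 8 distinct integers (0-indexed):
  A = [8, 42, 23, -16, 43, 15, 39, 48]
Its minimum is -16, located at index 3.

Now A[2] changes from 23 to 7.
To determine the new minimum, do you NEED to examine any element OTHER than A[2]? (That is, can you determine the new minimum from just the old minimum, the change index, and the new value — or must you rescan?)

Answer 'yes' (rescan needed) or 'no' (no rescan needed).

Old min = -16 at index 3
Change at index 2: 23 -> 7
Index 2 was NOT the min. New min = min(-16, 7). No rescan of other elements needed.
Needs rescan: no

Answer: no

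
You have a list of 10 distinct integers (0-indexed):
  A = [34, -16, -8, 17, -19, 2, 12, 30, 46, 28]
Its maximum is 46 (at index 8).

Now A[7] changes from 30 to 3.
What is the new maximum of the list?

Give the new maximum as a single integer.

Old max = 46 (at index 8)
Change: A[7] 30 -> 3
Changed element was NOT the old max.
  New max = max(old_max, new_val) = max(46, 3) = 46

Answer: 46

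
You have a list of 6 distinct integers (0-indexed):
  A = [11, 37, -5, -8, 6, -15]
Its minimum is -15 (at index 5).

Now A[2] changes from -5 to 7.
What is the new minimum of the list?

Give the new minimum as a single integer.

Old min = -15 (at index 5)
Change: A[2] -5 -> 7
Changed element was NOT the old min.
  New min = min(old_min, new_val) = min(-15, 7) = -15

Answer: -15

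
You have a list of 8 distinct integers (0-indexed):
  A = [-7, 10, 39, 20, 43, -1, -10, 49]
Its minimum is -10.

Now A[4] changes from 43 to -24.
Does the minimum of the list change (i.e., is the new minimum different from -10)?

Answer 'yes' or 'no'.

Answer: yes

Derivation:
Old min = -10
Change: A[4] 43 -> -24
Changed element was NOT the min; min changes only if -24 < -10.
New min = -24; changed? yes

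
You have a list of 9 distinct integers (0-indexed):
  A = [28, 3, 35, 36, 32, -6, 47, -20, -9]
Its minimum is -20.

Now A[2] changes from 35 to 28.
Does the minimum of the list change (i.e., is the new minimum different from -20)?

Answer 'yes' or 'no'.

Old min = -20
Change: A[2] 35 -> 28
Changed element was NOT the min; min changes only if 28 < -20.
New min = -20; changed? no

Answer: no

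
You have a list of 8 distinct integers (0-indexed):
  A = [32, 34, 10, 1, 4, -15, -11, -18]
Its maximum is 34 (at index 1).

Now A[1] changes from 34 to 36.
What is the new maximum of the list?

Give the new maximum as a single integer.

Old max = 34 (at index 1)
Change: A[1] 34 -> 36
Changed element WAS the max -> may need rescan.
  Max of remaining elements: 32
  New max = max(36, 32) = 36

Answer: 36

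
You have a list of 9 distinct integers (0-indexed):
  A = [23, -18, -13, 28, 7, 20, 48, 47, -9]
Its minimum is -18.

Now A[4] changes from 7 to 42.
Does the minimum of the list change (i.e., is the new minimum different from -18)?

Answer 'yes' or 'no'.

Old min = -18
Change: A[4] 7 -> 42
Changed element was NOT the min; min changes only if 42 < -18.
New min = -18; changed? no

Answer: no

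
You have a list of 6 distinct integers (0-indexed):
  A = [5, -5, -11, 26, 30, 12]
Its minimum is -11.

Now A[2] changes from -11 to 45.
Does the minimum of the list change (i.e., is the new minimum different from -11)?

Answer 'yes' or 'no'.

Answer: yes

Derivation:
Old min = -11
Change: A[2] -11 -> 45
Changed element was the min; new min must be rechecked.
New min = -5; changed? yes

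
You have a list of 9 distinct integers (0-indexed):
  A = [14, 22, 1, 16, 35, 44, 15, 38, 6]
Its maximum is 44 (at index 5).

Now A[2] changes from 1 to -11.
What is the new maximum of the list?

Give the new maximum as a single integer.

Answer: 44

Derivation:
Old max = 44 (at index 5)
Change: A[2] 1 -> -11
Changed element was NOT the old max.
  New max = max(old_max, new_val) = max(44, -11) = 44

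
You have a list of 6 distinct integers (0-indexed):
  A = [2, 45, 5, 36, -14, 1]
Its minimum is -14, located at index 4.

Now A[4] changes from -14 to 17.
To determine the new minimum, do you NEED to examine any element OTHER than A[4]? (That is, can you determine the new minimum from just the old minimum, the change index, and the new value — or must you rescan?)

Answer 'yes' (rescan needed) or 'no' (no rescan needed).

Old min = -14 at index 4
Change at index 4: -14 -> 17
Index 4 WAS the min and new value 17 > old min -14. Must rescan other elements to find the new min.
Needs rescan: yes

Answer: yes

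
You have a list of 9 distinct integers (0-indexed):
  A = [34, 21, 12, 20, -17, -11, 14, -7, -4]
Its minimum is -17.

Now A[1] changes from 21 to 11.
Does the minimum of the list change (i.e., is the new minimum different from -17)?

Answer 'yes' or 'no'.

Old min = -17
Change: A[1] 21 -> 11
Changed element was NOT the min; min changes only if 11 < -17.
New min = -17; changed? no

Answer: no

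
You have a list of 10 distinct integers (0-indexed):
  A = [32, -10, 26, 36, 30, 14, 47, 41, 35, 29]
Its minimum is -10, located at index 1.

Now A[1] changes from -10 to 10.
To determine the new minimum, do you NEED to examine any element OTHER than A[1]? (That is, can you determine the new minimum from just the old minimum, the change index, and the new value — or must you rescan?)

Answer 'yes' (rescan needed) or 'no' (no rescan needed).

Answer: yes

Derivation:
Old min = -10 at index 1
Change at index 1: -10 -> 10
Index 1 WAS the min and new value 10 > old min -10. Must rescan other elements to find the new min.
Needs rescan: yes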